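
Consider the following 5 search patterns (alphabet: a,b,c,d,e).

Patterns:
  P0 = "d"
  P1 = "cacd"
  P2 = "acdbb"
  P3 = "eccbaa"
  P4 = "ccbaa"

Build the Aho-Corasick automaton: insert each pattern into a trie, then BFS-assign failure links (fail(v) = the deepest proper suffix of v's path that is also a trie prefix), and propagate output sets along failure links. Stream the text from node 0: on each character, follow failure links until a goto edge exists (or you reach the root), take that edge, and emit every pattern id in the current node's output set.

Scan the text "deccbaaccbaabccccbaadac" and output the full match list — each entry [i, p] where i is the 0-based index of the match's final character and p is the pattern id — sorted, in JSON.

Build automaton:
Trie (insert patterns):
  0='ε' goto a→6 c→2 d→1 e→11
  1='d' goto ·  [P0 ends]
  2='c' goto a→3 c→17
  3='ca' goto c→4
  4='cac' goto d→5
  5='cacd' goto ·  [P1 ends]
  6='a' goto c→7
  7='ac' goto d→8
  8='acd' goto b→9
  9='acdb' goto b→10
  10='acdbb' goto ·  [P2 ends]
  11='e' goto c→12
  12='ec' goto c→13
  13='ecc' goto b→14
  14='eccb' goto a→15
  15='eccba' goto a→16
  16='eccbaa' goto ·  [P3 ends]
  17='cc' goto b→18
  18='ccb' goto a→19
  19='ccba' goto a→20
  20='ccbaa' goto ·  [P4 ends]

BFS fail/out derivation:
  n1('d'): parent n0 fail=0; on 'd' 0 → fail=0;  out {0}∪∅={0}
  n2('c'): parent n0 fail=0; on 'c' 0 → fail=0;  out ∅∪∅=∅
  n6('a'): parent n0 fail=0; on 'a' 0 → fail=0;  out ∅∪∅=∅
  n11('e'): parent n0 fail=0; on 'e' 0 → fail=0;  out ∅∪∅=∅
  n3('ca'): parent n2 fail=0; on 'a' 0 → fail=6;  out ∅∪∅=∅
  n7('ac'): parent n6 fail=0; on 'c' 0 → fail=2;  out ∅∪∅=∅
  n12('ec'): parent n11 fail=0; on 'c' 0 → fail=2;  out ∅∪∅=∅
  n17('cc'): parent n2 fail=0; on 'c' 0 → fail=2;  out ∅∪∅=∅
  n4('cac'): parent n3 fail=6; on 'c' 6 → fail=7;  out ∅∪∅=∅
  n8('acd'): parent n7 fail=2; on 'd' 2→0 → fail=1;  out ∅∪{0}={0}
  n13('ecc'): parent n12 fail=2; on 'c' 2 → fail=17;  out ∅∪∅=∅
  n18('ccb'): parent n17 fail=2; on 'b' 2→0 → fail=0;  out ∅∪∅=∅
  n5('cacd'): parent n4 fail=7; on 'd' 7 → fail=8;  out {1}∪{0}={0,1}
  n9('acdb'): parent n8 fail=1; on 'b' 1→0 → fail=0;  out ∅∪∅=∅
  n14('eccb'): parent n13 fail=17; on 'b' 17 → fail=18;  out ∅∪∅=∅
  n19('ccba'): parent n18 fail=0; on 'a' 0 → fail=6;  out ∅∪∅=∅
  n10('acdbb'): parent n9 fail=0; on 'b' 0 → fail=0;  out {2}∪∅={2}
  n15('eccba'): parent n14 fail=18; on 'a' 18 → fail=19;  out ∅∪∅=∅
  n20('ccbaa'): parent n19 fail=6; on 'a' 6→0 → fail=6;  out {4}∪∅={4}
  n16('eccbaa'): parent n15 fail=19; on 'a' 19 → fail=20;  out {3}∪{4}={3,4}

Run:
[0] read 'd'  n0⇒n1  → match P0@[0:0]
[1] read 'e'  n1⇒n11 ·f
[2] read 'c'  n11⇒n12
[3] read 'c'  n12⇒n13
[4] read 'b'  n13⇒n14
[5] read 'a'  n14⇒n15
[6] read 'a'  n15⇒n16  → match P3@[1:6],P4@[2:6]
[7] read 'c'  n16⇒n7 ·f
[8] read 'c'  n7⇒n17 ·f
[9] read 'b'  n17⇒n18
[10] read 'a'  n18⇒n19
[11] read 'a'  n19⇒n20  → match P4@[7:11]
[12] read 'b'  n20⇒n0 ·f
[13] read 'c'  n0⇒n2
[14] read 'c'  n2⇒n17
[15] read 'c'  n17⇒n17 ·f
[16] read 'c'  n17⇒n17 ·f
[17] read 'b'  n17⇒n18
[18] read 'a'  n18⇒n19
[19] read 'a'  n19⇒n20  → match P4@[15:19]
[20] read 'd'  n20⇒n1 ·f  → match P0@[20:20]
[21] read 'a'  n1⇒n6 ·f
[22] read 'c'  n6⇒n7

Matches: [[0,0],[6,3],[6,4],[11,4],[19,4],[20,0]]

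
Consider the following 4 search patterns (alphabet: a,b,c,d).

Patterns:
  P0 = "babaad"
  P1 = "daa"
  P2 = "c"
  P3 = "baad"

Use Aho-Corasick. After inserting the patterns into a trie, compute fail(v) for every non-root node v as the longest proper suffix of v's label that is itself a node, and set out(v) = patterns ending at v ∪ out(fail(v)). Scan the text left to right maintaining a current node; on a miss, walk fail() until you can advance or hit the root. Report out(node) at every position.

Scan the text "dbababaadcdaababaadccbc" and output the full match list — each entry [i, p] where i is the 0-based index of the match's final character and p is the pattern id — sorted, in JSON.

Build:
Trie (insert patterns):
  n0 'ε': b→1 c→10 d→7
  n1 'b': a→2
  n2 'ba': a→11 b→3
  n3 'bab': a→4
  n4 'baba': a→5
  n5 'babaa': d→6
  n6 'babaad': ·  ←P0
  n7 'd': a→8
  n8 'da': a→9
  n9 'daa': ·  ←P1
  n10 'c': ·  ←P2
  n11 'baa': d→12
  n12 'baad': ·  ←P3

BFS fail/out derivation:
  fail(1) 'b': from fail(0)=0 chase 'b': 0 ⇒ 0;  out=∅∪out(0)=∅
  fail(7) 'd': from fail(0)=0 chase 'd': 0 ⇒ 0;  out=∅∪out(0)=∅
  fail(10) 'c': from fail(0)=0 chase 'c': 0 ⇒ 0;  out={2}∪out(0)={2}
  fail(2) 'ba': from fail(1)=0 chase 'a': 0 ⇒ 0;  out=∅∪out(0)=∅
  fail(8) 'da': from fail(7)=0 chase 'a': 0 ⇒ 0;  out=∅∪out(0)=∅
  fail(3) 'bab': from fail(2)=0 chase 'b': 0 ⇒ 1;  out=∅∪out(1)=∅
  fail(9) 'daa': from fail(8)=0 chase 'a': 0 ⇒ 0;  out={1}∪out(0)={1}
  fail(11) 'baa': from fail(2)=0 chase 'a': 0 ⇒ 0;  out=∅∪out(0)=∅
  fail(4) 'baba': from fail(3)=1 chase 'a': 1 ⇒ 2;  out=∅∪out(2)=∅
  fail(12) 'baad': from fail(11)=0 chase 'd': 0 ⇒ 7;  out={3}∪out(7)={3}
  fail(5) 'babaa': from fail(4)=2 chase 'a': 2 ⇒ 11;  out=∅∪out(11)=∅
  fail(6) 'babaad': from fail(5)=11 chase 'd': 11 ⇒ 12;  out={0}∪out(12)={0,3}

Run:
i=0 'd': node 0→7
i=1 'b': node 7→1 ·f
i=2 'a': node 1→2
i=3 'b': node 2→3
i=4 'a': node 3→4
i=5 'b': node 4→3 ·f
i=6 'a': node 3→4
i=7 'a': node 4→5
i=8 'd': node 5→6  emit P0@[3:8],P3@[5:8]
i=9 'c': node 6→10 ·f  emit P2@[9:9]
i=10 'd': node 10→7 ·f
i=11 'a': node 7→8
i=12 'a': node 8→9  emit P1@[10:12]
i=13 'b': node 9→1 ·f
i=14 'a': node 1→2
i=15 'b': node 2→3
i=16 'a': node 3→4
i=17 'a': node 4→5
i=18 'd': node 5→6  emit P0@[13:18],P3@[15:18]
i=19 'c': node 6→10 ·f  emit P2@[19:19]
i=20 'c': node 10→10 ·f  emit P2@[20:20]
i=21 'b': node 10→1 ·f
i=22 'c': node 1→10 ·f  emit P2@[22:22]

Matches: [[8,0],[8,3],[9,2],[12,1],[18,0],[18,3],[19,2],[20,2],[22,2]]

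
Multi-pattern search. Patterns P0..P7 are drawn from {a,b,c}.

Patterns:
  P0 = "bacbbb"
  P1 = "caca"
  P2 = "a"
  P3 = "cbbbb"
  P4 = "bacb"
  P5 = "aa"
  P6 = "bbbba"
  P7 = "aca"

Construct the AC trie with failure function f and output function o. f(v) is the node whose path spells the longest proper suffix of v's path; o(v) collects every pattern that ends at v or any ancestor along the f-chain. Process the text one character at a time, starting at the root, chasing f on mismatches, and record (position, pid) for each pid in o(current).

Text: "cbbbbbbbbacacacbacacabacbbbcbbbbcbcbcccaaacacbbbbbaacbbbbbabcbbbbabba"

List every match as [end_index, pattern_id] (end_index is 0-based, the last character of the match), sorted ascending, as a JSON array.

Build:
Trie nodes:
  0='ε' goto a→11 b→1 c→7
  1='b' goto a→2 b→17
  2='ba' goto c→3
  3='bac' goto b→4
  4='bacb' goto b→5  [P4 ends]
  5='bacbb' goto b→6
  6='bacbbb' goto ·  [P0 ends]
  7='c' goto a→8 b→12
  8='ca' goto c→9
  9='cac' goto a→10
  10='caca' goto ·  [P1 ends]
  11='a' goto a→16 c→21  [P2 ends]
  12='cb' goto b→13
  13='cbb' goto b→14
  14='cbbb' goto b→15
  15='cbbbb' goto ·  [P3 ends]
  16='aa' goto ·  [P5 ends]
  17='bb' goto b→18
  18='bbb' goto b→19
  19='bbbb' goto a→20
  20='bbbba' goto ·  [P6 ends]
  21='ac' goto a→22
  22='aca' goto ·  [P7 ends]

Failure links (BFS by depth):
  fail(1) 'b': from fail(0)=0 chase 'b': 0 ⇒ 0;  out=∅∪out(0)=∅
  fail(7) 'c': from fail(0)=0 chase 'c': 0 ⇒ 0;  out=∅∪out(0)=∅
  fail(11) 'a': from fail(0)=0 chase 'a': 0 ⇒ 0;  out={2}∪out(0)={2}
  fail(2) 'ba': from fail(1)=0 chase 'a': 0 ⇒ 11;  out=∅∪out(11)={2}
  fail(8) 'ca': from fail(7)=0 chase 'a': 0 ⇒ 11;  out=∅∪out(11)={2}
  fail(12) 'cb': from fail(7)=0 chase 'b': 0 ⇒ 1;  out=∅∪out(1)=∅
  fail(16) 'aa': from fail(11)=0 chase 'a': 0 ⇒ 11;  out={5}∪out(11)={2,5}
  fail(17) 'bb': from fail(1)=0 chase 'b': 0 ⇒ 1;  out=∅∪out(1)=∅
  fail(21) 'ac': from fail(11)=0 chase 'c': 0 ⇒ 7;  out=∅∪out(7)=∅
  fail(3) 'bac': from fail(2)=11 chase 'c': 11 ⇒ 21;  out=∅∪out(21)=∅
  fail(9) 'cac': from fail(8)=11 chase 'c': 11 ⇒ 21;  out=∅∪out(21)=∅
  fail(13) 'cbb': from fail(12)=1 chase 'b': 1 ⇒ 17;  out=∅∪out(17)=∅
  fail(18) 'bbb': from fail(17)=1 chase 'b': 1 ⇒ 17;  out=∅∪out(17)=∅
  fail(22) 'aca': from fail(21)=7 chase 'a': 7 ⇒ 8;  out={7}∪out(8)={2,7}
  fail(4) 'bacb': from fail(3)=21 chase 'b': 21→7 ⇒ 12;  out={4}∪out(12)={4}
  fail(10) 'caca': from fail(9)=21 chase 'a': 21 ⇒ 22;  out={1}∪out(22)={1,2,7}
  fail(14) 'cbbb': from fail(13)=17 chase 'b': 17 ⇒ 18;  out=∅∪out(18)=∅
  fail(19) 'bbbb': from fail(18)=17 chase 'b': 17 ⇒ 18;  out=∅∪out(18)=∅
  fail(5) 'bacbb': from fail(4)=12 chase 'b': 12 ⇒ 13;  out=∅∪out(13)=∅
  fail(15) 'cbbbb': from fail(14)=18 chase 'b': 18 ⇒ 19;  out={3}∪out(19)={3}
  fail(20) 'bbbba': from fail(19)=18 chase 'a': 18→17→1 ⇒ 2;  out={6}∪out(2)={2,6}
  fail(6) 'bacbbb': from fail(5)=13 chase 'b': 13 ⇒ 14;  out={0}∪out(14)={0}

Run:
[0] read 'c'  n0⇒n7
[1] read 'b'  n7⇒n12
[2] read 'b'  n12⇒n13
[3] read 'b'  n13⇒n14
[4] read 'b'  n14⇒n15  → match P3@[0:4]
[5] read 'b'  n15⇒n19 ·f
[6] read 'b'  n19⇒n19 ·f
[7] read 'b'  n19⇒n19 ·f
[8] read 'b'  n19⇒n19 ·f
[9] read 'a'  n19⇒n20  → match P2@[9:9],P6@[5:9]
[10] read 'c'  n20⇒n3 ·f
[11] read 'a'  n3⇒n22 ·f  → match P2@[11:11],P7@[9:11]
[12] read 'c'  n22⇒n9 ·f
[13] read 'a'  n9⇒n10  → match P1@[10:13],P2@[13:13],P7@[11:13]
[14] read 'c'  n10⇒n9 ·f
[15] read 'b'  n9⇒n12 ·f
[16] read 'a'  n12⇒n2 ·f  → match P2@[16:16]
[17] read 'c'  n2⇒n3
[18] read 'a'  n3⇒n22 ·f  → match P2@[18:18],P7@[16:18]
[19] read 'c'  n22⇒n9 ·f
[20] read 'a'  n9⇒n10  → match P1@[17:20],P2@[20:20],P7@[18:20]
[21] read 'b'  n10⇒n1 ·f
[22] read 'a'  n1⇒n2  → match P2@[22:22]
[23] read 'c'  n2⇒n3
[24] read 'b'  n3⇒n4  → match P4@[21:24]
[25] read 'b'  n4⇒n5
[26] read 'b'  n5⇒n6  → match P0@[21:26]
[27] read 'c'  n6⇒n7 ·f
[28] read 'b'  n7⇒n12
[29] read 'b'  n12⇒n13
[30] read 'b'  n13⇒n14
[31] read 'b'  n14⇒n15  → match P3@[27:31]
[32] read 'c'  n15⇒n7 ·f
[33] read 'b'  n7⇒n12
[34] read 'c'  n12⇒n7 ·f
[35] read 'b'  n7⇒n12
[36] read 'c'  n12⇒n7 ·f
[37] read 'c'  n7⇒n7 ·f
[38] read 'c'  n7⇒n7 ·f
[39] read 'a'  n7⇒n8  → match P2@[39:39]
[40] read 'a'  n8⇒n16 ·f  → match P2@[40:40],P5@[39:40]
[41] read 'a'  n16⇒n16 ·f  → match P2@[41:41],P5@[40:41]
[42] read 'c'  n16⇒n21 ·f
[43] read 'a'  n21⇒n22  → match P2@[43:43],P7@[41:43]
[44] read 'c'  n22⇒n9 ·f
[45] read 'b'  n9⇒n12 ·f
[46] read 'b'  n12⇒n13
[47] read 'b'  n13⇒n14
[48] read 'b'  n14⇒n15  → match P3@[44:48]
[49] read 'b'  n15⇒n19 ·f
[50] read 'a'  n19⇒n20  → match P2@[50:50],P6@[46:50]
[51] read 'a'  n20⇒n16 ·f  → match P2@[51:51],P5@[50:51]
[52] read 'c'  n16⇒n21 ·f
[53] read 'b'  n21⇒n12 ·f
[54] read 'b'  n12⇒n13
[55] read 'b'  n13⇒n14
[56] read 'b'  n14⇒n15  → match P3@[52:56]
[57] read 'b'  n15⇒n19 ·f
[58] read 'a'  n19⇒n20  → match P2@[58:58],P6@[54:58]
[59] read 'b'  n20⇒n1 ·f
[60] read 'c'  n1⇒n7 ·f
[61] read 'b'  n7⇒n12
[62] read 'b'  n12⇒n13
[63] read 'b'  n13⇒n14
[64] read 'b'  n14⇒n15  → match P3@[60:64]
[65] read 'a'  n15⇒n20 ·f  → match P2@[65:65],P6@[61:65]
[66] read 'b'  n20⇒n1 ·f
[67] read 'b'  n1⇒n17
[68] read 'a'  n17⇒n2 ·f  → match P2@[68:68]

Matches: [[4,3],[9,2],[9,6],[11,2],[11,7],[13,1],[13,2],[13,7],[16,2],[18,2],[18,7],[20,1],[20,2],[20,7],[22,2],[24,4],[26,0],[31,3],[39,2],[40,2],[40,5],[41,2],[41,5],[43,2],[43,7],[48,3],[50,2],[50,6],[51,2],[51,5],[56,3],[58,2],[58,6],[64,3],[65,2],[65,6],[68,2]]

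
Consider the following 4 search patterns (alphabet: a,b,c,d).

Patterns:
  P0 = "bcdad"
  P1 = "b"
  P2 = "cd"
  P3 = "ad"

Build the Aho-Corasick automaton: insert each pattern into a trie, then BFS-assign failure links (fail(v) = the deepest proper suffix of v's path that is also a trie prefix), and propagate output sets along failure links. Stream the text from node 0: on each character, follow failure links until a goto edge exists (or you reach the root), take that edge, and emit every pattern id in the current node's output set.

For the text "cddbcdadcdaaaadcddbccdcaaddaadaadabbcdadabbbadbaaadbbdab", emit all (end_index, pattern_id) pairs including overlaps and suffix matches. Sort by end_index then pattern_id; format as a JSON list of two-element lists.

Build:
Trie (insert patterns):
  n0 'ε': a→8 b→1 c→6
  n1 'b': c→2  [P1 ends]
  n2 'bc': d→3
  n3 'bcd': a→4
  n4 'bcda': d→5
  n5 'bcdad': ·  [P0 ends]
  n6 'c': d→7
  n7 'cd': ·  [P2 ends]
  n8 'a': d→9
  n9 'ad': ·  [P3 ends]

Failure links (BFS by depth):
  fail(1) 'b': from fail(0)=0 chase 'b': 0 ⇒ 0;  out={1}∪out(0)={1}
  fail(6) 'c': from fail(0)=0 chase 'c': 0 ⇒ 0;  out=∅∪out(0)=∅
  fail(8) 'a': from fail(0)=0 chase 'a': 0 ⇒ 0;  out=∅∪out(0)=∅
  fail(2) 'bc': from fail(1)=0 chase 'c': 0 ⇒ 6;  out=∅∪out(6)=∅
  fail(7) 'cd': from fail(6)=0 chase 'd': 0 ⇒ 0;  out={2}∪out(0)={2}
  fail(9) 'ad': from fail(8)=0 chase 'd': 0 ⇒ 0;  out={3}∪out(0)={3}
  fail(3) 'bcd': from fail(2)=6 chase 'd': 6 ⇒ 7;  out=∅∪out(7)={2}
  fail(4) 'bcda': from fail(3)=7 chase 'a': 7→0 ⇒ 8;  out=∅∪out(8)=∅
  fail(5) 'bcdad': from fail(4)=8 chase 'd': 8 ⇒ 9;  out={0}∪out(9)={0,3}

Scan:
i=0 'c': node 0→6
i=1 'd': node 6→7  ** P2@[0:1]
i=2 'd': node 7→0 ·f
i=3 'b': node 0→1  ** P1@[3:3]
i=4 'c': node 1→2
i=5 'd': node 2→3  ** P2@[4:5]
i=6 'a': node 3→4
i=7 'd': node 4→5  ** P0@[3:7],P3@[6:7]
i=8 'c': node 5→6 ·f
i=9 'd': node 6→7  ** P2@[8:9]
i=10 'a': node 7→8 ·f
i=11 'a': node 8→8 ·f
i=12 'a': node 8→8 ·f
i=13 'a': node 8→8 ·f
i=14 'd': node 8→9  ** P3@[13:14]
i=15 'c': node 9→6 ·f
i=16 'd': node 6→7  ** P2@[15:16]
i=17 'd': node 7→0 ·f
i=18 'b': node 0→1  ** P1@[18:18]
i=19 'c': node 1→2
i=20 'c': node 2→6 ·f
i=21 'd': node 6→7  ** P2@[20:21]
i=22 'c': node 7→6 ·f
i=23 'a': node 6→8 ·f
i=24 'a': node 8→8 ·f
i=25 'd': node 8→9  ** P3@[24:25]
i=26 'd': node 9→0 ·f
i=27 'a': node 0→8
i=28 'a': node 8→8 ·f
i=29 'd': node 8→9  ** P3@[28:29]
i=30 'a': node 9→8 ·f
i=31 'a': node 8→8 ·f
i=32 'd': node 8→9  ** P3@[31:32]
i=33 'a': node 9→8 ·f
i=34 'b': node 8→1 ·f  ** P1@[34:34]
i=35 'b': node 1→1 ·f  ** P1@[35:35]
i=36 'c': node 1→2
i=37 'd': node 2→3  ** P2@[36:37]
i=38 'a': node 3→4
i=39 'd': node 4→5  ** P0@[35:39],P3@[38:39]
i=40 'a': node 5→8 ·f
i=41 'b': node 8→1 ·f  ** P1@[41:41]
i=42 'b': node 1→1 ·f  ** P1@[42:42]
i=43 'b': node 1→1 ·f  ** P1@[43:43]
i=44 'a': node 1→8 ·f
i=45 'd': node 8→9  ** P3@[44:45]
i=46 'b': node 9→1 ·f  ** P1@[46:46]
i=47 'a': node 1→8 ·f
i=48 'a': node 8→8 ·f
i=49 'a': node 8→8 ·f
i=50 'd': node 8→9  ** P3@[49:50]
i=51 'b': node 9→1 ·f  ** P1@[51:51]
i=52 'b': node 1→1 ·f  ** P1@[52:52]
i=53 'd': node 1→0 ·f
i=54 'a': node 0→8
i=55 'b': node 8→1 ·f  ** P1@[55:55]

Matches: [[1,2],[3,1],[5,2],[7,0],[7,3],[9,2],[14,3],[16,2],[18,1],[21,2],[25,3],[29,3],[32,3],[34,1],[35,1],[37,2],[39,0],[39,3],[41,1],[42,1],[43,1],[45,3],[46,1],[50,3],[51,1],[52,1],[55,1]]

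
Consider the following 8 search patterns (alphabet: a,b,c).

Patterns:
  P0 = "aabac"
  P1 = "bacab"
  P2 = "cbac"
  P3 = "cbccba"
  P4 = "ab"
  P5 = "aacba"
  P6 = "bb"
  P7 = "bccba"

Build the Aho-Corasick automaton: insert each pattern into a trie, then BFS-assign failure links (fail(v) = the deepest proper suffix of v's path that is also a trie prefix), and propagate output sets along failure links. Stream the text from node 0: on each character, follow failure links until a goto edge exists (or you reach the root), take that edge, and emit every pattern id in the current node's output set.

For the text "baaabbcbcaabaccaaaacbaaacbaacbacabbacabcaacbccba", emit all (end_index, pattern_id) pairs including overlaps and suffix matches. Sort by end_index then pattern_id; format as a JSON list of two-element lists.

Build automaton:
Trie (insert patterns):
  0='ε' goto a→1 b→6 c→11
  1='a' goto a→2 b→19
  2='aa' goto b→3 c→20
  3='aab' goto a→4
  4='aaba' goto c→5
  5='aabac' goto ·  ←P0
  6='b' goto a→7 b→23 c→24
  7='ba' goto c→8
  8='bac' goto a→9
  9='baca' goto b→10
  10='bacab' goto ·  ←P1
  11='c' goto b→12
  12='cb' goto a→13 c→15
  13='cba' goto c→14
  14='cbac' goto ·  ←P2
  15='cbc' goto c→16
  16='cbcc' goto b→17
  17='cbccb' goto a→18
  18='cbccba' goto ·  ←P3
  19='ab' goto ·  ←P4
  20='aac' goto b→21
  21='aacb' goto a→22
  22='aacba' goto ·  ←P5
  23='bb' goto ·  ←P6
  24='bc' goto c→25
  25='bcc' goto b→26
  26='bccb' goto a→27
  27='bccba' goto ·  ←P7

BFS fail/out derivation:
  n1('a'): parent n0 fail=0; on 'a' 0 → fail=0;  out ∅∪∅=∅
  n6('b'): parent n0 fail=0; on 'b' 0 → fail=0;  out ∅∪∅=∅
  n11('c'): parent n0 fail=0; on 'c' 0 → fail=0;  out ∅∪∅=∅
  n2('aa'): parent n1 fail=0; on 'a' 0 → fail=1;  out ∅∪∅=∅
  n7('ba'): parent n6 fail=0; on 'a' 0 → fail=1;  out ∅∪∅=∅
  n12('cb'): parent n11 fail=0; on 'b' 0 → fail=6;  out ∅∪∅=∅
  n19('ab'): parent n1 fail=0; on 'b' 0 → fail=6;  out {4}∪∅={4}
  n23('bb'): parent n6 fail=0; on 'b' 0 → fail=6;  out {6}∪∅={6}
  n24('bc'): parent n6 fail=0; on 'c' 0 → fail=11;  out ∅∪∅=∅
  n3('aab'): parent n2 fail=1; on 'b' 1 → fail=19;  out ∅∪{4}={4}
  n8('bac'): parent n7 fail=1; on 'c' 1→0 → fail=11;  out ∅∪∅=∅
  n13('cba'): parent n12 fail=6; on 'a' 6 → fail=7;  out ∅∪∅=∅
  n15('cbc'): parent n12 fail=6; on 'c' 6 → fail=24;  out ∅∪∅=∅
  n20('aac'): parent n2 fail=1; on 'c' 1→0 → fail=11;  out ∅∪∅=∅
  n25('bcc'): parent n24 fail=11; on 'c' 11→0 → fail=11;  out ∅∪∅=∅
  n4('aaba'): parent n3 fail=19; on 'a' 19→6 → fail=7;  out ∅∪∅=∅
  n9('baca'): parent n8 fail=11; on 'a' 11→0 → fail=1;  out ∅∪∅=∅
  n14('cbac'): parent n13 fail=7; on 'c' 7 → fail=8;  out {2}∪∅={2}
  n16('cbcc'): parent n15 fail=24; on 'c' 24 → fail=25;  out ∅∪∅=∅
  n21('aacb'): parent n20 fail=11; on 'b' 11 → fail=12;  out ∅∪∅=∅
  n26('bccb'): parent n25 fail=11; on 'b' 11 → fail=12;  out ∅∪∅=∅
  n5('aabac'): parent n4 fail=7; on 'c' 7 → fail=8;  out {0}∪∅={0}
  n10('bacab'): parent n9 fail=1; on 'b' 1 → fail=19;  out {1}∪{4}={1,4}
  n17('cbccb'): parent n16 fail=25; on 'b' 25 → fail=26;  out ∅∪∅=∅
  n22('aacba'): parent n21 fail=12; on 'a' 12 → fail=13;  out {5}∪∅={5}
  n27('bccba'): parent n26 fail=12; on 'a' 12 → fail=13;  out {7}∪∅={7}
  n18('cbccba'): parent n17 fail=26; on 'a' 26 → fail=27;  out {3}∪{7}={3,7}

Run:
[0] read 'b'  n0⇒n6
[1] read 'a'  n6⇒n7
[2] read 'a'  n7⇒n2 ·f
[3] read 'a'  n2⇒n2 ·f
[4] read 'b'  n2⇒n3  → match P4@[3:4]
[5] read 'b'  n3⇒n23 ·f  → match P6@[4:5]
[6] read 'c'  n23⇒n24 ·f
[7] read 'b'  n24⇒n12 ·f
[8] read 'c'  n12⇒n15
[9] read 'a'  n15⇒n1 ·f
[10] read 'a'  n1⇒n2
[11] read 'b'  n2⇒n3  → match P4@[10:11]
[12] read 'a'  n3⇒n4
[13] read 'c'  n4⇒n5  → match P0@[9:13]
[14] read 'c'  n5⇒n11 ·f
[15] read 'a'  n11⇒n1 ·f
[16] read 'a'  n1⇒n2
[17] read 'a'  n2⇒n2 ·f
[18] read 'a'  n2⇒n2 ·f
[19] read 'c'  n2⇒n20
[20] read 'b'  n20⇒n21
[21] read 'a'  n21⇒n22  → match P5@[17:21]
[22] read 'a'  n22⇒n2 ·f
[23] read 'a'  n2⇒n2 ·f
[24] read 'c'  n2⇒n20
[25] read 'b'  n20⇒n21
[26] read 'a'  n21⇒n22  → match P5@[22:26]
[27] read 'a'  n22⇒n2 ·f
[28] read 'c'  n2⇒n20
[29] read 'b'  n20⇒n21
[30] read 'a'  n21⇒n22  → match P5@[26:30]
[31] read 'c'  n22⇒n14 ·f  → match P2@[28:31]
[32] read 'a'  n14⇒n9 ·f
[33] read 'b'  n9⇒n10  → match P1@[29:33],P4@[32:33]
[34] read 'b'  n10⇒n23 ·f  → match P6@[33:34]
[35] read 'a'  n23⇒n7 ·f
[36] read 'c'  n7⇒n8
[37] read 'a'  n8⇒n9
[38] read 'b'  n9⇒n10  → match P1@[34:38],P4@[37:38]
[39] read 'c'  n10⇒n24 ·f
[40] read 'a'  n24⇒n1 ·f
[41] read 'a'  n1⇒n2
[42] read 'c'  n2⇒n20
[43] read 'b'  n20⇒n21
[44] read 'c'  n21⇒n15 ·f
[45] read 'c'  n15⇒n16
[46] read 'b'  n16⇒n17
[47] read 'a'  n17⇒n18  → match P3@[42:47],P7@[43:47]

All matches (sorted): [[4,4],[5,6],[11,4],[13,0],[21,5],[26,5],[30,5],[31,2],[33,1],[33,4],[34,6],[38,1],[38,4],[47,3],[47,7]]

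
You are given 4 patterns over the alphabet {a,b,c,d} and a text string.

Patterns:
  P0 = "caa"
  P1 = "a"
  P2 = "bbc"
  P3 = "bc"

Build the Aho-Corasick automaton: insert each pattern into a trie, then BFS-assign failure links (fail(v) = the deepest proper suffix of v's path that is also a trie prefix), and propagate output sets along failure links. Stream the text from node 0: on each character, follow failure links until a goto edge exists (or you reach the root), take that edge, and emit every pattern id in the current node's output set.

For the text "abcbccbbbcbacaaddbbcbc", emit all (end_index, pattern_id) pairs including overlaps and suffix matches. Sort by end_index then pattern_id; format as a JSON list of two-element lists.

Construct AC machine:
Trie (insert patterns):
  n0 'ε': a→4 b→5 c→1
  n1 'c': a→2
  n2 'ca': a→3
  n3 'caa': ·  ←P0
  n4 'a': ·  ←P1
  n5 'b': b→6 c→8
  n6 'bb': c→7
  n7 'bbc': ·  ←P2
  n8 'bc': ·  ←P3

BFS fail/out derivation:
  n1('c'): parent n0 fail=0; on 'c' 0 → fail=0;  out ∅∪∅=∅
  n4('a'): parent n0 fail=0; on 'a' 0 → fail=0;  out {1}∪∅={1}
  n5('b'): parent n0 fail=0; on 'b' 0 → fail=0;  out ∅∪∅=∅
  n2('ca'): parent n1 fail=0; on 'a' 0 → fail=4;  out ∅∪{1}={1}
  n6('bb'): parent n5 fail=0; on 'b' 0 → fail=5;  out ∅∪∅=∅
  n8('bc'): parent n5 fail=0; on 'c' 0 → fail=1;  out {3}∪∅={3}
  n3('caa'): parent n2 fail=4; on 'a' 4→0 → fail=4;  out {0}∪{1}={0,1}
  n7('bbc'): parent n6 fail=5; on 'c' 5 → fail=8;  out {2}∪{3}={2,3}

Scan:
i=0 'a': node 0→4  → match P1@[0:0]
i=1 'b': node 4→5 ·f
i=2 'c': node 5→8  → match P3@[1:2]
i=3 'b': node 8→5 ·f
i=4 'c': node 5→8  → match P3@[3:4]
i=5 'c': node 8→1 ·f
i=6 'b': node 1→5 ·f
i=7 'b': node 5→6
i=8 'b': node 6→6 ·f
i=9 'c': node 6→7  → match P2@[7:9],P3@[8:9]
i=10 'b': node 7→5 ·f
i=11 'a': node 5→4 ·f  → match P1@[11:11]
i=12 'c': node 4→1 ·f
i=13 'a': node 1→2  → match P1@[13:13]
i=14 'a': node 2→3  → match P0@[12:14],P1@[14:14]
i=15 'd': node 3→0 ·f
i=16 'd': node 0→0
i=17 'b': node 0→5
i=18 'b': node 5→6
i=19 'c': node 6→7  → match P2@[17:19],P3@[18:19]
i=20 'b': node 7→5 ·f
i=21 'c': node 5→8  → match P3@[20:21]

Result: [[0,1],[2,3],[4,3],[9,2],[9,3],[11,1],[13,1],[14,0],[14,1],[19,2],[19,3],[21,3]]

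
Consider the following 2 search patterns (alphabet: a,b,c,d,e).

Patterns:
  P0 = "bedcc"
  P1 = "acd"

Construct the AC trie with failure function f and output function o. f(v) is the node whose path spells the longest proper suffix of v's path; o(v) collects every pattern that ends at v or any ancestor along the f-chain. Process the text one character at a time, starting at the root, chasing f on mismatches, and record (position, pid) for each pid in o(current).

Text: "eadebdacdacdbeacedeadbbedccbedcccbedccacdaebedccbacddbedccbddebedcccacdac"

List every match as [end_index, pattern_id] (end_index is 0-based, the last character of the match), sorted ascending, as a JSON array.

Build automaton:
Trie nodes:
  n0 'ε': a→6 b→1
  n1 'b': e→2
  n2 'be': d→3
  n3 'bed': c→4
  n4 'bedc': c→5
  n5 'bedcc': ·  [P0 ends]
  n6 'a': c→7
  n7 'ac': d→8
  n8 'acd': ·  [P1 ends]

BFS fail/out derivation:
  fail(1) 'b': from fail(0)=0 chase 'b': 0 ⇒ 0;  out=∅∪out(0)=∅
  fail(6) 'a': from fail(0)=0 chase 'a': 0 ⇒ 0;  out=∅∪out(0)=∅
  fail(2) 'be': from fail(1)=0 chase 'e': 0 ⇒ 0;  out=∅∪out(0)=∅
  fail(7) 'ac': from fail(6)=0 chase 'c': 0 ⇒ 0;  out=∅∪out(0)=∅
  fail(3) 'bed': from fail(2)=0 chase 'd': 0 ⇒ 0;  out=∅∪out(0)=∅
  fail(8) 'acd': from fail(7)=0 chase 'd': 0 ⇒ 0;  out={1}∪out(0)={1}
  fail(4) 'bedc': from fail(3)=0 chase 'c': 0 ⇒ 0;  out=∅∪out(0)=∅
  fail(5) 'bedcc': from fail(4)=0 chase 'c': 0 ⇒ 0;  out={0}∪out(0)={0}

Scan:
i=0 'e': node 0→0
i=1 'a': node 0→6
i=2 'd': node 6→0 ·f
i=3 'e': node 0→0
i=4 'b': node 0→1
i=5 'd': node 1→0 ·f
i=6 'a': node 0→6
i=7 'c': node 6→7
i=8 'd': node 7→8  → match P1@[6:8]
i=9 'a': node 8→6 ·f
i=10 'c': node 6→7
i=11 'd': node 7→8  → match P1@[9:11]
i=12 'b': node 8→1 ·f
i=13 'e': node 1→2
i=14 'a': node 2→6 ·f
i=15 'c': node 6→7
i=16 'e': node 7→0 ·f
i=17 'd': node 0→0
i=18 'e': node 0→0
i=19 'a': node 0→6
i=20 'd': node 6→0 ·f
i=21 'b': node 0→1
i=22 'b': node 1→1 ·f
i=23 'e': node 1→2
i=24 'd': node 2→3
i=25 'c': node 3→4
i=26 'c': node 4→5  → match P0@[22:26]
i=27 'b': node 5→1 ·f
i=28 'e': node 1→2
i=29 'd': node 2→3
i=30 'c': node 3→4
i=31 'c': node 4→5  → match P0@[27:31]
i=32 'c': node 5→0 ·f
i=33 'b': node 0→1
i=34 'e': node 1→2
i=35 'd': node 2→3
i=36 'c': node 3→4
i=37 'c': node 4→5  → match P0@[33:37]
i=38 'a': node 5→6 ·f
i=39 'c': node 6→7
i=40 'd': node 7→8  → match P1@[38:40]
i=41 'a': node 8→6 ·f
i=42 'e': node 6→0 ·f
i=43 'b': node 0→1
i=44 'e': node 1→2
i=45 'd': node 2→3
i=46 'c': node 3→4
i=47 'c': node 4→5  → match P0@[43:47]
i=48 'b': node 5→1 ·f
i=49 'a': node 1→6 ·f
i=50 'c': node 6→7
i=51 'd': node 7→8  → match P1@[49:51]
i=52 'd': node 8→0 ·f
i=53 'b': node 0→1
i=54 'e': node 1→2
i=55 'd': node 2→3
i=56 'c': node 3→4
i=57 'c': node 4→5  → match P0@[53:57]
i=58 'b': node 5→1 ·f
i=59 'd': node 1→0 ·f
i=60 'd': node 0→0
i=61 'e': node 0→0
i=62 'b': node 0→1
i=63 'e': node 1→2
i=64 'd': node 2→3
i=65 'c': node 3→4
i=66 'c': node 4→5  → match P0@[62:66]
i=67 'c': node 5→0 ·f
i=68 'a': node 0→6
i=69 'c': node 6→7
i=70 'd': node 7→8  → match P1@[68:70]
i=71 'a': node 8→6 ·f
i=72 'c': node 6→7

Result: [[8,1],[11,1],[26,0],[31,0],[37,0],[40,1],[47,0],[51,1],[57,0],[66,0],[70,1]]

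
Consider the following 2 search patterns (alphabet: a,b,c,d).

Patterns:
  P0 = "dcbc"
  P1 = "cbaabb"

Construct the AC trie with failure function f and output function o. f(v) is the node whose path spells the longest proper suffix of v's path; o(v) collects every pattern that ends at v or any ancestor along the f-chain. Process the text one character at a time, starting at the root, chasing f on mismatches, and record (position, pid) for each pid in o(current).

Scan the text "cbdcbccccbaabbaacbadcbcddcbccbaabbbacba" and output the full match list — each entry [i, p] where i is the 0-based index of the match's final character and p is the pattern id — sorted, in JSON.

Build:
Trie (insert patterns):
  0='ε' goto c→5 d→1
  1='d' goto c→2
  2='dc' goto b→3
  3='dcb' goto c→4
  4='dcbc' goto ·  ←P0
  5='c' goto b→6
  6='cb' goto a→7
  7='cba' goto a→8
  8='cbaa' goto b→9
  9='cbaab' goto b→10
  10='cbaabb' goto ·  ←P1

Failure links (BFS by depth):
  n1('d'): parent n0 fail=0; on 'd' 0 → fail=0;  out ∅∪∅=∅
  n5('c'): parent n0 fail=0; on 'c' 0 → fail=0;  out ∅∪∅=∅
  n2('dc'): parent n1 fail=0; on 'c' 0 → fail=5;  out ∅∪∅=∅
  n6('cb'): parent n5 fail=0; on 'b' 0 → fail=0;  out ∅∪∅=∅
  n3('dcb'): parent n2 fail=5; on 'b' 5 → fail=6;  out ∅∪∅=∅
  n7('cba'): parent n6 fail=0; on 'a' 0 → fail=0;  out ∅∪∅=∅
  n4('dcbc'): parent n3 fail=6; on 'c' 6→0 → fail=5;  out {0}∪∅={0}
  n8('cbaa'): parent n7 fail=0; on 'a' 0 → fail=0;  out ∅∪∅=∅
  n9('cbaab'): parent n8 fail=0; on 'b' 0 → fail=0;  out ∅∪∅=∅
  n10('cbaabb'): parent n9 fail=0; on 'b' 0 → fail=0;  out {1}∪∅={1}

Run:
[0] read 'c'  n0⇒n5
[1] read 'b'  n5⇒n6
[2] read 'd'  n6⇒n1 ·f
[3] read 'c'  n1⇒n2
[4] read 'b'  n2⇒n3
[5] read 'c'  n3⇒n4  ** P0@[2:5]
[6] read 'c'  n4⇒n5 ·f
[7] read 'c'  n5⇒n5 ·f
[8] read 'c'  n5⇒n5 ·f
[9] read 'b'  n5⇒n6
[10] read 'a'  n6⇒n7
[11] read 'a'  n7⇒n8
[12] read 'b'  n8⇒n9
[13] read 'b'  n9⇒n10  ** P1@[8:13]
[14] read 'a'  n10⇒n0 ·f
[15] read 'a'  n0⇒n0
[16] read 'c'  n0⇒n5
[17] read 'b'  n5⇒n6
[18] read 'a'  n6⇒n7
[19] read 'd'  n7⇒n1 ·f
[20] read 'c'  n1⇒n2
[21] read 'b'  n2⇒n3
[22] read 'c'  n3⇒n4  ** P0@[19:22]
[23] read 'd'  n4⇒n1 ·f
[24] read 'd'  n1⇒n1 ·f
[25] read 'c'  n1⇒n2
[26] read 'b'  n2⇒n3
[27] read 'c'  n3⇒n4  ** P0@[24:27]
[28] read 'c'  n4⇒n5 ·f
[29] read 'b'  n5⇒n6
[30] read 'a'  n6⇒n7
[31] read 'a'  n7⇒n8
[32] read 'b'  n8⇒n9
[33] read 'b'  n9⇒n10  ** P1@[28:33]
[34] read 'b'  n10⇒n0 ·f
[35] read 'a'  n0⇒n0
[36] read 'c'  n0⇒n5
[37] read 'b'  n5⇒n6
[38] read 'a'  n6⇒n7

Matches: [[5,0],[13,1],[22,0],[27,0],[33,1]]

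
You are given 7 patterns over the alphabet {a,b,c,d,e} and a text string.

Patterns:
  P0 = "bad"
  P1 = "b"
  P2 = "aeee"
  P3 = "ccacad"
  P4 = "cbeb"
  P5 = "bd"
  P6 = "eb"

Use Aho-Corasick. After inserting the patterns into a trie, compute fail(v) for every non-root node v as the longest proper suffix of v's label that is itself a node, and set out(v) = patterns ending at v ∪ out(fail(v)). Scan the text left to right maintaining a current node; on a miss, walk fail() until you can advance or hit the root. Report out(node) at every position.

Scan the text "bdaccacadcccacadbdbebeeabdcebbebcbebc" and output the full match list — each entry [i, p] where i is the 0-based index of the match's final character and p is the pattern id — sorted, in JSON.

Build automaton:
Trie nodes:
  0='ε' goto a→4 b→1 c→8 e→18
  1='b' goto a→2 d→17  [P1 ends]
  2='ba' goto d→3
  3='bad' goto ·  [P0 ends]
  4='a' goto e→5
  5='ae' goto e→6
  6='aee' goto e→7
  7='aeee' goto ·  [P2 ends]
  8='c' goto b→14 c→9
  9='cc' goto a→10
  10='cca' goto c→11
  11='ccac' goto a→12
  12='ccaca' goto d→13
  13='ccacad' goto ·  [P3 ends]
  14='cb' goto e→15
  15='cbe' goto b→16
  16='cbeb' goto ·  [P4 ends]
  17='bd' goto ·  [P5 ends]
  18='e' goto b→19
  19='eb' goto ·  [P6 ends]

Failure links (BFS by depth):
  n1('b'): parent n0 fail=0; on 'b' 0 → fail=0;  out {1}∪∅={1}
  n4('a'): parent n0 fail=0; on 'a' 0 → fail=0;  out ∅∪∅=∅
  n8('c'): parent n0 fail=0; on 'c' 0 → fail=0;  out ∅∪∅=∅
  n18('e'): parent n0 fail=0; on 'e' 0 → fail=0;  out ∅∪∅=∅
  n2('ba'): parent n1 fail=0; on 'a' 0 → fail=4;  out ∅∪∅=∅
  n5('ae'): parent n4 fail=0; on 'e' 0 → fail=18;  out ∅∪∅=∅
  n9('cc'): parent n8 fail=0; on 'c' 0 → fail=8;  out ∅∪∅=∅
  n14('cb'): parent n8 fail=0; on 'b' 0 → fail=1;  out ∅∪{1}={1}
  n17('bd'): parent n1 fail=0; on 'd' 0 → fail=0;  out {5}∪∅={5}
  n19('eb'): parent n18 fail=0; on 'b' 0 → fail=1;  out {6}∪{1}={1,6}
  n3('bad'): parent n2 fail=4; on 'd' 4→0 → fail=0;  out {0}∪∅={0}
  n6('aee'): parent n5 fail=18; on 'e' 18→0 → fail=18;  out ∅∪∅=∅
  n10('cca'): parent n9 fail=8; on 'a' 8→0 → fail=4;  out ∅∪∅=∅
  n15('cbe'): parent n14 fail=1; on 'e' 1→0 → fail=18;  out ∅∪∅=∅
  n7('aeee'): parent n6 fail=18; on 'e' 18→0 → fail=18;  out {2}∪∅={2}
  n11('ccac'): parent n10 fail=4; on 'c' 4→0 → fail=8;  out ∅∪∅=∅
  n16('cbeb'): parent n15 fail=18; on 'b' 18 → fail=19;  out {4}∪{1,6}={1,4,6}
  n12('ccaca'): parent n11 fail=8; on 'a' 8→0 → fail=4;  out ∅∪∅=∅
  n13('ccacad'): parent n12 fail=4; on 'd' 4→0 → fail=0;  out {3}∪∅={3}

Run:
pos 0 'b': at 1  → match P1@[0:0]
pos 1 'd': at 17  → match P5@[0:1]
pos 2 'a': at 4 ·f
pos 3 'c': at 8 ·f
pos 4 'c': at 9
pos 5 'a': at 10
pos 6 'c': at 11
pos 7 'a': at 12
pos 8 'd': at 13  → match P3@[3:8]
pos 9 'c': at 8 ·f
pos 10 'c': at 9
pos 11 'c': at 9 ·f
pos 12 'a': at 10
pos 13 'c': at 11
pos 14 'a': at 12
pos 15 'd': at 13  → match P3@[10:15]
pos 16 'b': at 1 ·f  → match P1@[16:16]
pos 17 'd': at 17  → match P5@[16:17]
pos 18 'b': at 1 ·f  → match P1@[18:18]
pos 19 'e': at 18 ·f
pos 20 'b': at 19  → match P1@[20:20],P6@[19:20]
pos 21 'e': at 18 ·f
pos 22 'e': at 18 ·f
pos 23 'a': at 4 ·f
pos 24 'b': at 1 ·f  → match P1@[24:24]
pos 25 'd': at 17  → match P5@[24:25]
pos 26 'c': at 8 ·f
pos 27 'e': at 18 ·f
pos 28 'b': at 19  → match P1@[28:28],P6@[27:28]
pos 29 'b': at 1 ·f  → match P1@[29:29]
pos 30 'e': at 18 ·f
pos 31 'b': at 19  → match P1@[31:31],P6@[30:31]
pos 32 'c': at 8 ·f
pos 33 'b': at 14  → match P1@[33:33]
pos 34 'e': at 15
pos 35 'b': at 16  → match P1@[35:35],P4@[32:35],P6@[34:35]
pos 36 'c': at 8 ·f

All matches (sorted): [[0,1],[1,5],[8,3],[15,3],[16,1],[17,5],[18,1],[20,1],[20,6],[24,1],[25,5],[28,1],[28,6],[29,1],[31,1],[31,6],[33,1],[35,1],[35,4],[35,6]]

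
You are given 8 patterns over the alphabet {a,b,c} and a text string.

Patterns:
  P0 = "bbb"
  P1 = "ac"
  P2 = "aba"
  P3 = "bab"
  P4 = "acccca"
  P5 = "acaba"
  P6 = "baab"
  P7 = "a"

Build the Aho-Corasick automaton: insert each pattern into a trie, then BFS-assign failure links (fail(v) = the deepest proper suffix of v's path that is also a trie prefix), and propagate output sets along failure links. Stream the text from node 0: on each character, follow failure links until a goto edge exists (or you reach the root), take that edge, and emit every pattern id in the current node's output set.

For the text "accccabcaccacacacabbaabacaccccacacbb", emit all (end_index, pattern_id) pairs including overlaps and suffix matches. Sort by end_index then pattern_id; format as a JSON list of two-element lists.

Build:
Trie (insert patterns):
  n0 'ε': a→4 b→1
  n1 'b': a→8 b→2
  n2 'bb': b→3
  n3 'bbb': ·  [P0 ends]
  n4 'a': b→6 c→5  [P7 ends]
  n5 'ac': a→14 c→10  [P1 ends]
  n6 'ab': a→7
  n7 'aba': ·  [P2 ends]
  n8 'ba': a→17 b→9
  n9 'bab': ·  [P3 ends]
  n10 'acc': c→11
  n11 'accc': c→12
  n12 'acccc': a→13
  n13 'acccca': ·  [P4 ends]
  n14 'aca': b→15
  n15 'acab': a→16
  n16 'acaba': ·  [P5 ends]
  n17 'baa': b→18
  n18 'baab': ·  [P6 ends]

BFS fail/out derivation:
  fail(1) 'b': from fail(0)=0 chase 'b': 0 ⇒ 0;  out=∅∪out(0)=∅
  fail(4) 'a': from fail(0)=0 chase 'a': 0 ⇒ 0;  out={7}∪out(0)={7}
  fail(2) 'bb': from fail(1)=0 chase 'b': 0 ⇒ 1;  out=∅∪out(1)=∅
  fail(5) 'ac': from fail(4)=0 chase 'c': 0 ⇒ 0;  out={1}∪out(0)={1}
  fail(6) 'ab': from fail(4)=0 chase 'b': 0 ⇒ 1;  out=∅∪out(1)=∅
  fail(8) 'ba': from fail(1)=0 chase 'a': 0 ⇒ 4;  out=∅∪out(4)={7}
  fail(3) 'bbb': from fail(2)=1 chase 'b': 1 ⇒ 2;  out={0}∪out(2)={0}
  fail(7) 'aba': from fail(6)=1 chase 'a': 1 ⇒ 8;  out={2}∪out(8)={2,7}
  fail(9) 'bab': from fail(8)=4 chase 'b': 4 ⇒ 6;  out={3}∪out(6)={3}
  fail(10) 'acc': from fail(5)=0 chase 'c': 0 ⇒ 0;  out=∅∪out(0)=∅
  fail(14) 'aca': from fail(5)=0 chase 'a': 0 ⇒ 4;  out=∅∪out(4)={7}
  fail(17) 'baa': from fail(8)=4 chase 'a': 4→0 ⇒ 4;  out=∅∪out(4)={7}
  fail(11) 'accc': from fail(10)=0 chase 'c': 0 ⇒ 0;  out=∅∪out(0)=∅
  fail(15) 'acab': from fail(14)=4 chase 'b': 4 ⇒ 6;  out=∅∪out(6)=∅
  fail(18) 'baab': from fail(17)=4 chase 'b': 4 ⇒ 6;  out={6}∪out(6)={6}
  fail(12) 'acccc': from fail(11)=0 chase 'c': 0 ⇒ 0;  out=∅∪out(0)=∅
  fail(16) 'acaba': from fail(15)=6 chase 'a': 6 ⇒ 7;  out={5}∪out(7)={2,5,7}
  fail(13) 'acccca': from fail(12)=0 chase 'a': 0 ⇒ 4;  out={4}∪out(4)={4,7}

Scan:
i=0 'a': node 0→4  ** P7@[0:0]
i=1 'c': node 4→5  ** P1@[0:1]
i=2 'c': node 5→10
i=3 'c': node 10→11
i=4 'c': node 11→12
i=5 'a': node 12→13  ** P4@[0:5],P7@[5:5]
i=6 'b': node 13→6 (via fail)
i=7 'c': node 6→0 (via fail)
i=8 'a': node 0→4  ** P7@[8:8]
i=9 'c': node 4→5  ** P1@[8:9]
i=10 'c': node 5→10
i=11 'a': node 10→4 (via fail)  ** P7@[11:11]
i=12 'c': node 4→5  ** P1@[11:12]
i=13 'a': node 5→14  ** P7@[13:13]
i=14 'c': node 14→5 (via fail)  ** P1@[13:14]
i=15 'a': node 5→14  ** P7@[15:15]
i=16 'c': node 14→5 (via fail)  ** P1@[15:16]
i=17 'a': node 5→14  ** P7@[17:17]
i=18 'b': node 14→15
i=19 'b': node 15→2 (via fail)
i=20 'a': node 2→8 (via fail)  ** P7@[20:20]
i=21 'a': node 8→17  ** P7@[21:21]
i=22 'b': node 17→18  ** P6@[19:22]
i=23 'a': node 18→7 (via fail)  ** P2@[21:23],P7@[23:23]
i=24 'c': node 7→5 (via fail)  ** P1@[23:24]
i=25 'a': node 5→14  ** P7@[25:25]
i=26 'c': node 14→5 (via fail)  ** P1@[25:26]
i=27 'c': node 5→10
i=28 'c': node 10→11
i=29 'c': node 11→12
i=30 'a': node 12→13  ** P4@[25:30],P7@[30:30]
i=31 'c': node 13→5 (via fail)  ** P1@[30:31]
i=32 'a': node 5→14  ** P7@[32:32]
i=33 'c': node 14→5 (via fail)  ** P1@[32:33]
i=34 'b': node 5→1 (via fail)
i=35 'b': node 1→2

Matches: [[0,7],[1,1],[5,4],[5,7],[8,7],[9,1],[11,7],[12,1],[13,7],[14,1],[15,7],[16,1],[17,7],[20,7],[21,7],[22,6],[23,2],[23,7],[24,1],[25,7],[26,1],[30,4],[30,7],[31,1],[32,7],[33,1]]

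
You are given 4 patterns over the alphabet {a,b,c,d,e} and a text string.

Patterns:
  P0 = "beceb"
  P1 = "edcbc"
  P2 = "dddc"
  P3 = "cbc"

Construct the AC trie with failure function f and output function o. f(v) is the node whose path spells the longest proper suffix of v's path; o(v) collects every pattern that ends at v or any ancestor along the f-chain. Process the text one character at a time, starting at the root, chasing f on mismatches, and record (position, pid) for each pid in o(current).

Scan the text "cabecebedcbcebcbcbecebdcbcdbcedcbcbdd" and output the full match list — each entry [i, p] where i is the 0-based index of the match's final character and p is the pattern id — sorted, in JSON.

Construct AC machine:
Trie (insert patterns):
  0='ε' goto b→1 c→15 d→11 e→6
  1='b' goto e→2
  2='be' goto c→3
  3='bec' goto e→4
  4='bece' goto b→5
  5='beceb' goto ·  ←P0
  6='e' goto d→7
  7='ed' goto c→8
  8='edc' goto b→9
  9='edcb' goto c→10
  10='edcbc' goto ·  ←P1
  11='d' goto d→12
  12='dd' goto d→13
  13='ddd' goto c→14
  14='dddc' goto ·  ←P2
  15='c' goto b→16
  16='cb' goto c→17
  17='cbc' goto ·  ←P3

BFS fail/out derivation:
  fail(1) 'b': from fail(0)=0 chase 'b': 0 ⇒ 0;  out=∅∪out(0)=∅
  fail(6) 'e': from fail(0)=0 chase 'e': 0 ⇒ 0;  out=∅∪out(0)=∅
  fail(11) 'd': from fail(0)=0 chase 'd': 0 ⇒ 0;  out=∅∪out(0)=∅
  fail(15) 'c': from fail(0)=0 chase 'c': 0 ⇒ 0;  out=∅∪out(0)=∅
  fail(2) 'be': from fail(1)=0 chase 'e': 0 ⇒ 6;  out=∅∪out(6)=∅
  fail(7) 'ed': from fail(6)=0 chase 'd': 0 ⇒ 11;  out=∅∪out(11)=∅
  fail(12) 'dd': from fail(11)=0 chase 'd': 0 ⇒ 11;  out=∅∪out(11)=∅
  fail(16) 'cb': from fail(15)=0 chase 'b': 0 ⇒ 1;  out=∅∪out(1)=∅
  fail(3) 'bec': from fail(2)=6 chase 'c': 6→0 ⇒ 15;  out=∅∪out(15)=∅
  fail(8) 'edc': from fail(7)=11 chase 'c': 11→0 ⇒ 15;  out=∅∪out(15)=∅
  fail(13) 'ddd': from fail(12)=11 chase 'd': 11 ⇒ 12;  out=∅∪out(12)=∅
  fail(17) 'cbc': from fail(16)=1 chase 'c': 1→0 ⇒ 15;  out={3}∪out(15)={3}
  fail(4) 'bece': from fail(3)=15 chase 'e': 15→0 ⇒ 6;  out=∅∪out(6)=∅
  fail(9) 'edcb': from fail(8)=15 chase 'b': 15 ⇒ 16;  out=∅∪out(16)=∅
  fail(14) 'dddc': from fail(13)=12 chase 'c': 12→11→0 ⇒ 15;  out={2}∪out(15)={2}
  fail(5) 'beceb': from fail(4)=6 chase 'b': 6→0 ⇒ 1;  out={0}∪out(1)={0}
  fail(10) 'edcbc': from fail(9)=16 chase 'c': 16 ⇒ 17;  out={1}∪out(17)={1,3}

Text stream:
i=0 'c': node 0→15
i=1 'a': node 15→0 ·f
i=2 'b': node 0→1
i=3 'e': node 1→2
i=4 'c': node 2→3
i=5 'e': node 3→4
i=6 'b': node 4→5  ** P0@[2:6]
i=7 'e': node 5→2 ·f
i=8 'd': node 2→7 ·f
i=9 'c': node 7→8
i=10 'b': node 8→9
i=11 'c': node 9→10  ** P1@[7:11],P3@[9:11]
i=12 'e': node 10→6 ·f
i=13 'b': node 6→1 ·f
i=14 'c': node 1→15 ·f
i=15 'b': node 15→16
i=16 'c': node 16→17  ** P3@[14:16]
i=17 'b': node 17→16 ·f
i=18 'e': node 16→2 ·f
i=19 'c': node 2→3
i=20 'e': node 3→4
i=21 'b': node 4→5  ** P0@[17:21]
i=22 'd': node 5→11 ·f
i=23 'c': node 11→15 ·f
i=24 'b': node 15→16
i=25 'c': node 16→17  ** P3@[23:25]
i=26 'd': node 17→11 ·f
i=27 'b': node 11→1 ·f
i=28 'c': node 1→15 ·f
i=29 'e': node 15→6 ·f
i=30 'd': node 6→7
i=31 'c': node 7→8
i=32 'b': node 8→9
i=33 'c': node 9→10  ** P1@[29:33],P3@[31:33]
i=34 'b': node 10→16 ·f
i=35 'd': node 16→11 ·f
i=36 'd': node 11→12

Result: [[6,0],[11,1],[11,3],[16,3],[21,0],[25,3],[33,1],[33,3]]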